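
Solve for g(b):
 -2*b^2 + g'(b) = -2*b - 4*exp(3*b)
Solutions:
 g(b) = C1 + 2*b^3/3 - b^2 - 4*exp(3*b)/3


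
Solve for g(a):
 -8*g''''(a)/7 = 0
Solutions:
 g(a) = C1 + C2*a + C3*a^2 + C4*a^3


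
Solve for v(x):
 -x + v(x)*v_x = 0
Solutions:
 v(x) = -sqrt(C1 + x^2)
 v(x) = sqrt(C1 + x^2)


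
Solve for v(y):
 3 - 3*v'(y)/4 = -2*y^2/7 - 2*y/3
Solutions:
 v(y) = C1 + 8*y^3/63 + 4*y^2/9 + 4*y


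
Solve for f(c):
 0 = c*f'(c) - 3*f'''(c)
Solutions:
 f(c) = C1 + Integral(C2*airyai(3^(2/3)*c/3) + C3*airybi(3^(2/3)*c/3), c)


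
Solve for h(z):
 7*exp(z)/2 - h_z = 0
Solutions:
 h(z) = C1 + 7*exp(z)/2


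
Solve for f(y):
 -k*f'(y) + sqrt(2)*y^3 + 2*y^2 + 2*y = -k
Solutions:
 f(y) = C1 + y + sqrt(2)*y^4/(4*k) + 2*y^3/(3*k) + y^2/k


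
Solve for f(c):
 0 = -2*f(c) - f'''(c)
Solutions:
 f(c) = C3*exp(-2^(1/3)*c) + (C1*sin(2^(1/3)*sqrt(3)*c/2) + C2*cos(2^(1/3)*sqrt(3)*c/2))*exp(2^(1/3)*c/2)


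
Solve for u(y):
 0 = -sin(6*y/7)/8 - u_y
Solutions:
 u(y) = C1 + 7*cos(6*y/7)/48


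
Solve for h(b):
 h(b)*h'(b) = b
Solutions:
 h(b) = -sqrt(C1 + b^2)
 h(b) = sqrt(C1 + b^2)


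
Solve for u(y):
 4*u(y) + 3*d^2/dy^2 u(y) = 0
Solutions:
 u(y) = C1*sin(2*sqrt(3)*y/3) + C2*cos(2*sqrt(3)*y/3)


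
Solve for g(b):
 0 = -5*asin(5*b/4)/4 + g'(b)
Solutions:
 g(b) = C1 + 5*b*asin(5*b/4)/4 + sqrt(16 - 25*b^2)/4


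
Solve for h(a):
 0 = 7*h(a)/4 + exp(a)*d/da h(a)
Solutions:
 h(a) = C1*exp(7*exp(-a)/4)


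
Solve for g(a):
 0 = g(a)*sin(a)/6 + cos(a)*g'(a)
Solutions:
 g(a) = C1*cos(a)^(1/6)


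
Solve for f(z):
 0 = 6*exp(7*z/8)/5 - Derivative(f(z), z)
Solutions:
 f(z) = C1 + 48*exp(7*z/8)/35


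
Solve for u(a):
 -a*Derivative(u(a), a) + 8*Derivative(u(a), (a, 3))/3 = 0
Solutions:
 u(a) = C1 + Integral(C2*airyai(3^(1/3)*a/2) + C3*airybi(3^(1/3)*a/2), a)


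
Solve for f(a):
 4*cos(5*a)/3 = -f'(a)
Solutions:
 f(a) = C1 - 4*sin(5*a)/15


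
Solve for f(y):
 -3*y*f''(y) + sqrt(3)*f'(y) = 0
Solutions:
 f(y) = C1 + C2*y^(sqrt(3)/3 + 1)


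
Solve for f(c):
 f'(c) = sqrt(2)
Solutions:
 f(c) = C1 + sqrt(2)*c


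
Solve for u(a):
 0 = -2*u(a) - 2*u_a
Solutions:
 u(a) = C1*exp(-a)


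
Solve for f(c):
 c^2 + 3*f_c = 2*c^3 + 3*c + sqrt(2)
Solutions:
 f(c) = C1 + c^4/6 - c^3/9 + c^2/2 + sqrt(2)*c/3


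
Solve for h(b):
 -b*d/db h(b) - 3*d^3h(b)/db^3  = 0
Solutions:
 h(b) = C1 + Integral(C2*airyai(-3^(2/3)*b/3) + C3*airybi(-3^(2/3)*b/3), b)


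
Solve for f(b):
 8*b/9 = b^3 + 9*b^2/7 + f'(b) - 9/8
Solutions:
 f(b) = C1 - b^4/4 - 3*b^3/7 + 4*b^2/9 + 9*b/8


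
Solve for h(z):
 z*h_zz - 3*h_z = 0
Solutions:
 h(z) = C1 + C2*z^4


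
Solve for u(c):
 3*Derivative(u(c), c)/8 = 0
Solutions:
 u(c) = C1


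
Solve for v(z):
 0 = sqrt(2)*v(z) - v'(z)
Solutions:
 v(z) = C1*exp(sqrt(2)*z)


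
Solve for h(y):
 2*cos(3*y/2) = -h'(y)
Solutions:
 h(y) = C1 - 4*sin(3*y/2)/3


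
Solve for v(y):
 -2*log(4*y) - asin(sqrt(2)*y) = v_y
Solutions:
 v(y) = C1 - 2*y*log(y) - y*asin(sqrt(2)*y) - 4*y*log(2) + 2*y - sqrt(2)*sqrt(1 - 2*y^2)/2


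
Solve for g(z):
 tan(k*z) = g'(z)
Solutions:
 g(z) = C1 + Piecewise((-log(cos(k*z))/k, Ne(k, 0)), (0, True))


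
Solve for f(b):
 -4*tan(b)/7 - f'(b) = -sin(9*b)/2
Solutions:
 f(b) = C1 + 4*log(cos(b))/7 - cos(9*b)/18


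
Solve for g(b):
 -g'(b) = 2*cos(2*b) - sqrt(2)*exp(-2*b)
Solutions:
 g(b) = C1 - sin(2*b) - sqrt(2)*exp(-2*b)/2


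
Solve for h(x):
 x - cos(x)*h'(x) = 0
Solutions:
 h(x) = C1 + Integral(x/cos(x), x)


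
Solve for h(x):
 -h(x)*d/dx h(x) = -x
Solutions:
 h(x) = -sqrt(C1 + x^2)
 h(x) = sqrt(C1 + x^2)


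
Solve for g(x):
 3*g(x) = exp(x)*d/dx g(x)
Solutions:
 g(x) = C1*exp(-3*exp(-x))


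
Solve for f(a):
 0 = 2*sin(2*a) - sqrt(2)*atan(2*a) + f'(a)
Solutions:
 f(a) = C1 + sqrt(2)*(a*atan(2*a) - log(4*a^2 + 1)/4) + cos(2*a)


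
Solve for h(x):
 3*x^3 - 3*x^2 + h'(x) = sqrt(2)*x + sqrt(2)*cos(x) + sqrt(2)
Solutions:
 h(x) = C1 - 3*x^4/4 + x^3 + sqrt(2)*x^2/2 + sqrt(2)*x + sqrt(2)*sin(x)


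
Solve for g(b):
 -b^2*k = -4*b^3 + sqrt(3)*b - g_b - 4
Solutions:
 g(b) = C1 - b^4 + b^3*k/3 + sqrt(3)*b^2/2 - 4*b


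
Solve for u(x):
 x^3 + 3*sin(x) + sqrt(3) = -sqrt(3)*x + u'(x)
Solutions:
 u(x) = C1 + x^4/4 + sqrt(3)*x^2/2 + sqrt(3)*x - 3*cos(x)


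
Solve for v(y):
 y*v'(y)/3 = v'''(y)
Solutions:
 v(y) = C1 + Integral(C2*airyai(3^(2/3)*y/3) + C3*airybi(3^(2/3)*y/3), y)


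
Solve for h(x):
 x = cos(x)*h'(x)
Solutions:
 h(x) = C1 + Integral(x/cos(x), x)


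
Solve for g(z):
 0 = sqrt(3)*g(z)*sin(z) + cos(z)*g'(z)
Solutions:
 g(z) = C1*cos(z)^(sqrt(3))


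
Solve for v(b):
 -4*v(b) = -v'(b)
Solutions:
 v(b) = C1*exp(4*b)


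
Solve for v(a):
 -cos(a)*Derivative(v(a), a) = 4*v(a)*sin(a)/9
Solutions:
 v(a) = C1*cos(a)^(4/9)


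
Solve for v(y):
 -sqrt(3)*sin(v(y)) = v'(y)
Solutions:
 v(y) = -acos((-C1 - exp(2*sqrt(3)*y))/(C1 - exp(2*sqrt(3)*y))) + 2*pi
 v(y) = acos((-C1 - exp(2*sqrt(3)*y))/(C1 - exp(2*sqrt(3)*y)))


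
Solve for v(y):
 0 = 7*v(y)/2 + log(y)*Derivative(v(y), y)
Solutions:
 v(y) = C1*exp(-7*li(y)/2)


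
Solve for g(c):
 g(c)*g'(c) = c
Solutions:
 g(c) = -sqrt(C1 + c^2)
 g(c) = sqrt(C1 + c^2)


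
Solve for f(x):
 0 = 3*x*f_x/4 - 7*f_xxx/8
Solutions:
 f(x) = C1 + Integral(C2*airyai(6^(1/3)*7^(2/3)*x/7) + C3*airybi(6^(1/3)*7^(2/3)*x/7), x)


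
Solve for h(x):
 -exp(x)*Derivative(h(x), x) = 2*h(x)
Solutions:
 h(x) = C1*exp(2*exp(-x))


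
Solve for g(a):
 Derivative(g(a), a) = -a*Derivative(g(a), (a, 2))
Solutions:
 g(a) = C1 + C2*log(a)


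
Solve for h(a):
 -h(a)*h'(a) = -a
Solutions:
 h(a) = -sqrt(C1 + a^2)
 h(a) = sqrt(C1 + a^2)


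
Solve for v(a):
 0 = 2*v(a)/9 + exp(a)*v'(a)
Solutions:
 v(a) = C1*exp(2*exp(-a)/9)


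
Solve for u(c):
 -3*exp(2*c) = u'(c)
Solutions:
 u(c) = C1 - 3*exp(2*c)/2


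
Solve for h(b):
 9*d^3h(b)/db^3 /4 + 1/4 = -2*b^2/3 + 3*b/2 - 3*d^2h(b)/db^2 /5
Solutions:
 h(b) = C1 + C2*b + C3*exp(-4*b/15) - 5*b^4/54 + 65*b^3/36 - 985*b^2/48


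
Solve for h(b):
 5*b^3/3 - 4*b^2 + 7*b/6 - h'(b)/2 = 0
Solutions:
 h(b) = C1 + 5*b^4/6 - 8*b^3/3 + 7*b^2/6


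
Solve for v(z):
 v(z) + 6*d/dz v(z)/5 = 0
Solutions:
 v(z) = C1*exp(-5*z/6)


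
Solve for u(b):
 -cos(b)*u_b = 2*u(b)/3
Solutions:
 u(b) = C1*(sin(b) - 1)^(1/3)/(sin(b) + 1)^(1/3)


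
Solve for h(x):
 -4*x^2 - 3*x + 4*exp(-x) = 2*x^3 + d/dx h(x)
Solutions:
 h(x) = C1 - x^4/2 - 4*x^3/3 - 3*x^2/2 - 4*exp(-x)


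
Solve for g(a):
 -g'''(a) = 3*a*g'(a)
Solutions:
 g(a) = C1 + Integral(C2*airyai(-3^(1/3)*a) + C3*airybi(-3^(1/3)*a), a)


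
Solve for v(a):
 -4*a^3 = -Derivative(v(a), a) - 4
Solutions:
 v(a) = C1 + a^4 - 4*a


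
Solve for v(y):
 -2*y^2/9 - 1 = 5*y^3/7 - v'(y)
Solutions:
 v(y) = C1 + 5*y^4/28 + 2*y^3/27 + y


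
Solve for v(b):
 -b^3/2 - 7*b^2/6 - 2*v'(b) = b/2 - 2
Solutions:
 v(b) = C1 - b^4/16 - 7*b^3/36 - b^2/8 + b


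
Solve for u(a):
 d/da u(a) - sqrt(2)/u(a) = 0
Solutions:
 u(a) = -sqrt(C1 + 2*sqrt(2)*a)
 u(a) = sqrt(C1 + 2*sqrt(2)*a)


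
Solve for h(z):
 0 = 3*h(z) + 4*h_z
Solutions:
 h(z) = C1*exp(-3*z/4)


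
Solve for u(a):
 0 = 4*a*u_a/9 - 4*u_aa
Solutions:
 u(a) = C1 + C2*erfi(sqrt(2)*a/6)


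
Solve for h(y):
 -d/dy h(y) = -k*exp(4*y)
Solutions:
 h(y) = C1 + k*exp(4*y)/4


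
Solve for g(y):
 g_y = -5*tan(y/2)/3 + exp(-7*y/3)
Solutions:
 g(y) = C1 - 5*log(tan(y/2)^2 + 1)/3 - 3*exp(-7*y/3)/7


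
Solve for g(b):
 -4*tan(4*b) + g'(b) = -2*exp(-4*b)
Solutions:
 g(b) = C1 + log(tan(4*b)^2 + 1)/2 + exp(-4*b)/2


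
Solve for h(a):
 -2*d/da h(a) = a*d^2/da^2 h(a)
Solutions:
 h(a) = C1 + C2/a


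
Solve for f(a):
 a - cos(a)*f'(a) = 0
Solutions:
 f(a) = C1 + Integral(a/cos(a), a)


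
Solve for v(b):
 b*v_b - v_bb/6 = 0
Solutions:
 v(b) = C1 + C2*erfi(sqrt(3)*b)


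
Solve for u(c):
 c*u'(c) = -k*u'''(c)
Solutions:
 u(c) = C1 + Integral(C2*airyai(c*(-1/k)^(1/3)) + C3*airybi(c*(-1/k)^(1/3)), c)


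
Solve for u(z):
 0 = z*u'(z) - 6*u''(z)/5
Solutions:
 u(z) = C1 + C2*erfi(sqrt(15)*z/6)


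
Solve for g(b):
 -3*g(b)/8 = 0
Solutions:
 g(b) = 0


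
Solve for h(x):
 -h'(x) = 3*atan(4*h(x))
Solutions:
 Integral(1/atan(4*_y), (_y, h(x))) = C1 - 3*x


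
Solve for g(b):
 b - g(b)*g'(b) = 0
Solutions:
 g(b) = -sqrt(C1 + b^2)
 g(b) = sqrt(C1 + b^2)


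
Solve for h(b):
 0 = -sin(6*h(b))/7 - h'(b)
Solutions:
 b/7 + log(cos(6*h(b)) - 1)/12 - log(cos(6*h(b)) + 1)/12 = C1


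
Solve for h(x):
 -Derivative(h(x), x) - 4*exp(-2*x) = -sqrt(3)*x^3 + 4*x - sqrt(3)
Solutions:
 h(x) = C1 + sqrt(3)*x^4/4 - 2*x^2 + sqrt(3)*x + 2*exp(-2*x)


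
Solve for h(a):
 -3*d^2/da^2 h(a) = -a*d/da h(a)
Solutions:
 h(a) = C1 + C2*erfi(sqrt(6)*a/6)


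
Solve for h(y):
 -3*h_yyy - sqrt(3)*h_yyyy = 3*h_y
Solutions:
 h(y) = C1 + C2*exp(y*(-4*sqrt(3) + 2*2^(1/3)*3^(2/3)/(3*sqrt(39) + 11*sqrt(3))^(1/3) + 2^(2/3)*3^(1/3)*(3*sqrt(39) + 11*sqrt(3))^(1/3))/12)*sin(2^(1/3)*3^(1/6)*y*(-2^(1/3)*3^(2/3)*(3*sqrt(39) + 11*sqrt(3))^(1/3) + 6/(3*sqrt(39) + 11*sqrt(3))^(1/3))/12) + C3*exp(y*(-4*sqrt(3) + 2*2^(1/3)*3^(2/3)/(3*sqrt(39) + 11*sqrt(3))^(1/3) + 2^(2/3)*3^(1/3)*(3*sqrt(39) + 11*sqrt(3))^(1/3))/12)*cos(2^(1/3)*3^(1/6)*y*(-2^(1/3)*3^(2/3)*(3*sqrt(39) + 11*sqrt(3))^(1/3) + 6/(3*sqrt(39) + 11*sqrt(3))^(1/3))/12) + C4*exp(-y*(2*2^(1/3)*3^(2/3)/(3*sqrt(39) + 11*sqrt(3))^(1/3) + 2*sqrt(3) + 2^(2/3)*3^(1/3)*(3*sqrt(39) + 11*sqrt(3))^(1/3))/6)


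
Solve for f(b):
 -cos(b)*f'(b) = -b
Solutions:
 f(b) = C1 + Integral(b/cos(b), b)


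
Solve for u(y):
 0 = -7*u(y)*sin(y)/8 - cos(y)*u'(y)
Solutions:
 u(y) = C1*cos(y)^(7/8)


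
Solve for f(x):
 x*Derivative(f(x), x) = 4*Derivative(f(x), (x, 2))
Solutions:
 f(x) = C1 + C2*erfi(sqrt(2)*x/4)


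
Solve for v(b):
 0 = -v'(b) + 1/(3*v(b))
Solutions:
 v(b) = -sqrt(C1 + 6*b)/3
 v(b) = sqrt(C1 + 6*b)/3


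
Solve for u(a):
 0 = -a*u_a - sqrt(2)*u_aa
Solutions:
 u(a) = C1 + C2*erf(2^(1/4)*a/2)


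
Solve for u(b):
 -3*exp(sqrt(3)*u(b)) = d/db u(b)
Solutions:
 u(b) = sqrt(3)*(2*log(1/(C1 + 3*b)) - log(3))/6


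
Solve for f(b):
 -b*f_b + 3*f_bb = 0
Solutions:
 f(b) = C1 + C2*erfi(sqrt(6)*b/6)


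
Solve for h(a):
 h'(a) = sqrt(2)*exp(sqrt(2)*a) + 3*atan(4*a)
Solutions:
 h(a) = C1 + 3*a*atan(4*a) + exp(sqrt(2)*a) - 3*log(16*a^2 + 1)/8


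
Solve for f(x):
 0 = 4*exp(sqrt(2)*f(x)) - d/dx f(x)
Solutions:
 f(x) = sqrt(2)*(2*log(-1/(C1 + 4*x)) - log(2))/4


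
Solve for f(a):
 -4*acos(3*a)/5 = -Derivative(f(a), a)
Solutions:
 f(a) = C1 + 4*a*acos(3*a)/5 - 4*sqrt(1 - 9*a^2)/15


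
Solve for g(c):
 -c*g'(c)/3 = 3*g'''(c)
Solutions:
 g(c) = C1 + Integral(C2*airyai(-3^(1/3)*c/3) + C3*airybi(-3^(1/3)*c/3), c)


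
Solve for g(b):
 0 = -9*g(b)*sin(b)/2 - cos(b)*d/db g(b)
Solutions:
 g(b) = C1*cos(b)^(9/2)


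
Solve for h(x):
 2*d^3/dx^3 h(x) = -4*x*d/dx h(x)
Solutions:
 h(x) = C1 + Integral(C2*airyai(-2^(1/3)*x) + C3*airybi(-2^(1/3)*x), x)


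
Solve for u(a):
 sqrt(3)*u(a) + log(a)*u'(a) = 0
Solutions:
 u(a) = C1*exp(-sqrt(3)*li(a))


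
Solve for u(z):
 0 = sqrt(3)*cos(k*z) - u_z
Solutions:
 u(z) = C1 + sqrt(3)*sin(k*z)/k


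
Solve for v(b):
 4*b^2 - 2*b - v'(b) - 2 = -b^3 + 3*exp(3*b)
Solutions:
 v(b) = C1 + b^4/4 + 4*b^3/3 - b^2 - 2*b - exp(3*b)


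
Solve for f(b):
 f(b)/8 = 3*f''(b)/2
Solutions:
 f(b) = C1*exp(-sqrt(3)*b/6) + C2*exp(sqrt(3)*b/6)


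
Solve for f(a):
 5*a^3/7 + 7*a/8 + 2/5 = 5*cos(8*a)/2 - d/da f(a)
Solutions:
 f(a) = C1 - 5*a^4/28 - 7*a^2/16 - 2*a/5 + 5*sin(8*a)/16


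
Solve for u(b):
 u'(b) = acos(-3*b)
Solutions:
 u(b) = C1 + b*acos(-3*b) + sqrt(1 - 9*b^2)/3


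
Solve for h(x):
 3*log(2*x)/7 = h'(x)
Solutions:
 h(x) = C1 + 3*x*log(x)/7 - 3*x/7 + 3*x*log(2)/7


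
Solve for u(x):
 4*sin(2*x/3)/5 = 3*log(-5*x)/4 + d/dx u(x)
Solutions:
 u(x) = C1 - 3*x*log(-x)/4 - 3*x*log(5)/4 + 3*x/4 - 6*cos(2*x/3)/5


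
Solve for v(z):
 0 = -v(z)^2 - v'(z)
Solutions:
 v(z) = 1/(C1 + z)


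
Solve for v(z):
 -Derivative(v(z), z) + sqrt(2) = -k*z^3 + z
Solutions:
 v(z) = C1 + k*z^4/4 - z^2/2 + sqrt(2)*z


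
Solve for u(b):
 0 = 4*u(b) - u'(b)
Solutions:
 u(b) = C1*exp(4*b)


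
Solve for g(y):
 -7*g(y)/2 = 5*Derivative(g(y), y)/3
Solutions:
 g(y) = C1*exp(-21*y/10)


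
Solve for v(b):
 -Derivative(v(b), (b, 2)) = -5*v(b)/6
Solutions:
 v(b) = C1*exp(-sqrt(30)*b/6) + C2*exp(sqrt(30)*b/6)


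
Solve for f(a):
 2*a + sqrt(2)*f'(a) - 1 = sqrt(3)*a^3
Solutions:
 f(a) = C1 + sqrt(6)*a^4/8 - sqrt(2)*a^2/2 + sqrt(2)*a/2


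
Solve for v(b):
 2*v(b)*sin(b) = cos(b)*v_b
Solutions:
 v(b) = C1/cos(b)^2


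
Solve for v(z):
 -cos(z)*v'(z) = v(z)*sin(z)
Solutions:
 v(z) = C1*cos(z)


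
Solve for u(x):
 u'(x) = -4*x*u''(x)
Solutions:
 u(x) = C1 + C2*x^(3/4)


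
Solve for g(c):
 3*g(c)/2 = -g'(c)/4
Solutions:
 g(c) = C1*exp(-6*c)


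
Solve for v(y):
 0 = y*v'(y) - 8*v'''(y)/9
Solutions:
 v(y) = C1 + Integral(C2*airyai(3^(2/3)*y/2) + C3*airybi(3^(2/3)*y/2), y)


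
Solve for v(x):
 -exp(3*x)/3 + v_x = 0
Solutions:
 v(x) = C1 + exp(3*x)/9


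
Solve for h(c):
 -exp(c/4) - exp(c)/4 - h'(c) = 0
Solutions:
 h(c) = C1 - 4*exp(c/4) - exp(c)/4


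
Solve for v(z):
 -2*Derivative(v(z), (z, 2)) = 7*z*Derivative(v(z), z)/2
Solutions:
 v(z) = C1 + C2*erf(sqrt(14)*z/4)


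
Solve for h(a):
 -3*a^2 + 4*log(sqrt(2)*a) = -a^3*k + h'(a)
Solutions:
 h(a) = C1 + a^4*k/4 - a^3 + 4*a*log(a) - 4*a + a*log(4)


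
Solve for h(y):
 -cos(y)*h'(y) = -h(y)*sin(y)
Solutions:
 h(y) = C1/cos(y)


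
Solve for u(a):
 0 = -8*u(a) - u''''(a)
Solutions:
 u(a) = (C1*sin(2^(1/4)*a) + C2*cos(2^(1/4)*a))*exp(-2^(1/4)*a) + (C3*sin(2^(1/4)*a) + C4*cos(2^(1/4)*a))*exp(2^(1/4)*a)


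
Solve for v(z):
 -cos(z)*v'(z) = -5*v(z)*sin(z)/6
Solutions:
 v(z) = C1/cos(z)^(5/6)


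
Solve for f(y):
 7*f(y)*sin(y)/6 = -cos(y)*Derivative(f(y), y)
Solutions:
 f(y) = C1*cos(y)^(7/6)


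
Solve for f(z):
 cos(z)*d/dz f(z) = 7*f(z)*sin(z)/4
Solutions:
 f(z) = C1/cos(z)^(7/4)


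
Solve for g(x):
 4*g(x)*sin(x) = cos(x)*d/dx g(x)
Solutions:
 g(x) = C1/cos(x)^4


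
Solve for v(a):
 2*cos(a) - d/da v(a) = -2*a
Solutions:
 v(a) = C1 + a^2 + 2*sin(a)


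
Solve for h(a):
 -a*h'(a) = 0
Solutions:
 h(a) = C1


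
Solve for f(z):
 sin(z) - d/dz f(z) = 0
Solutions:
 f(z) = C1 - cos(z)


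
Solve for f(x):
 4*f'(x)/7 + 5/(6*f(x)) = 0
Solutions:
 f(x) = -sqrt(C1 - 105*x)/6
 f(x) = sqrt(C1 - 105*x)/6


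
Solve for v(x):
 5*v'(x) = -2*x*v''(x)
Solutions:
 v(x) = C1 + C2/x^(3/2)


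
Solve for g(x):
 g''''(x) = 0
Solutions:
 g(x) = C1 + C2*x + C3*x^2 + C4*x^3


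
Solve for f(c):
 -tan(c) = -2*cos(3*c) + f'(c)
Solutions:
 f(c) = C1 + log(cos(c)) + 2*sin(3*c)/3


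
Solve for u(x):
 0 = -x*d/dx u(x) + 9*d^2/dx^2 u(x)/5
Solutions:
 u(x) = C1 + C2*erfi(sqrt(10)*x/6)


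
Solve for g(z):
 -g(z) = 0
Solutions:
 g(z) = 0


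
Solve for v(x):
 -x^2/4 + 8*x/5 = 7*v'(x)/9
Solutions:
 v(x) = C1 - 3*x^3/28 + 36*x^2/35


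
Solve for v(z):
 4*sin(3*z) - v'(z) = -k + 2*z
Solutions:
 v(z) = C1 + k*z - z^2 - 4*cos(3*z)/3


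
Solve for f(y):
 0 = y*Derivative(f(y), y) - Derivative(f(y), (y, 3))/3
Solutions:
 f(y) = C1 + Integral(C2*airyai(3^(1/3)*y) + C3*airybi(3^(1/3)*y), y)


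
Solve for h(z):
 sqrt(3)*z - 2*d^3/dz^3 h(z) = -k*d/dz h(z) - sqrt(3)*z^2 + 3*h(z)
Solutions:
 h(z) = C1*exp(z*(-2*k/((-6^(1/3) + 2^(1/3)*3^(5/6)*I)*(sqrt(3)*sqrt(243 - 2*k^3) + 27)^(1/3)) + 6^(1/3)*(sqrt(3)*sqrt(243 - 2*k^3) + 27)^(1/3)/12 - 2^(1/3)*3^(5/6)*I*(sqrt(3)*sqrt(243 - 2*k^3) + 27)^(1/3)/12)) + C2*exp(z*(2*k/((6^(1/3) + 2^(1/3)*3^(5/6)*I)*(sqrt(3)*sqrt(243 - 2*k^3) + 27)^(1/3)) + 6^(1/3)*(sqrt(3)*sqrt(243 - 2*k^3) + 27)^(1/3)/12 + 2^(1/3)*3^(5/6)*I*(sqrt(3)*sqrt(243 - 2*k^3) + 27)^(1/3)/12)) + C3*exp(-6^(1/3)*z*(6^(1/3)*k/(sqrt(3)*sqrt(243 - 2*k^3) + 27)^(1/3) + (sqrt(3)*sqrt(243 - 2*k^3) + 27)^(1/3))/6) + 2*sqrt(3)*k^2/27 + 2*sqrt(3)*k*z/9 + sqrt(3)*k/9 + sqrt(3)*z^2/3 + sqrt(3)*z/3


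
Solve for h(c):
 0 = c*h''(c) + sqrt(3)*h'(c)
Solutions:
 h(c) = C1 + C2*c^(1 - sqrt(3))


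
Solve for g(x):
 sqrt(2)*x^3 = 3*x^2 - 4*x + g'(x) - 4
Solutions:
 g(x) = C1 + sqrt(2)*x^4/4 - x^3 + 2*x^2 + 4*x


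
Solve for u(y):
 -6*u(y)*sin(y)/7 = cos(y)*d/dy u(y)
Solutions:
 u(y) = C1*cos(y)^(6/7)


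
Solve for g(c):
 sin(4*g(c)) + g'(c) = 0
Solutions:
 g(c) = -acos((-C1 - exp(8*c))/(C1 - exp(8*c)))/4 + pi/2
 g(c) = acos((-C1 - exp(8*c))/(C1 - exp(8*c)))/4


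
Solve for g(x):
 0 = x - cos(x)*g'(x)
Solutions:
 g(x) = C1 + Integral(x/cos(x), x)


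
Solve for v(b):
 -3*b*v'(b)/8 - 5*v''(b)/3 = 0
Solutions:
 v(b) = C1 + C2*erf(3*sqrt(5)*b/20)


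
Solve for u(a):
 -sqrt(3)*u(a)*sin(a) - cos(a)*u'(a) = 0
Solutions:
 u(a) = C1*cos(a)^(sqrt(3))


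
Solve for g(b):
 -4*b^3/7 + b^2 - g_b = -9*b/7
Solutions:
 g(b) = C1 - b^4/7 + b^3/3 + 9*b^2/14


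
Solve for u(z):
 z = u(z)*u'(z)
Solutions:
 u(z) = -sqrt(C1 + z^2)
 u(z) = sqrt(C1 + z^2)


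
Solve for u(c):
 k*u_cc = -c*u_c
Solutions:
 u(c) = C1 + C2*sqrt(k)*erf(sqrt(2)*c*sqrt(1/k)/2)


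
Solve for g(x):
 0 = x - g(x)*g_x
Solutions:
 g(x) = -sqrt(C1 + x^2)
 g(x) = sqrt(C1 + x^2)


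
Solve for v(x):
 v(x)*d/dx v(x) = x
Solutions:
 v(x) = -sqrt(C1 + x^2)
 v(x) = sqrt(C1 + x^2)


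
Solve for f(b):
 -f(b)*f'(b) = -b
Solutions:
 f(b) = -sqrt(C1 + b^2)
 f(b) = sqrt(C1 + b^2)


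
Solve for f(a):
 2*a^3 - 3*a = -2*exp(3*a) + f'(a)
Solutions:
 f(a) = C1 + a^4/2 - 3*a^2/2 + 2*exp(3*a)/3


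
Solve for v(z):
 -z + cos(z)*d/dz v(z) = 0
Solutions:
 v(z) = C1 + Integral(z/cos(z), z)


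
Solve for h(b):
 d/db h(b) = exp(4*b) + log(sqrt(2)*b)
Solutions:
 h(b) = C1 + b*log(b) + b*(-1 + log(2)/2) + exp(4*b)/4


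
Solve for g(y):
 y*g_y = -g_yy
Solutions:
 g(y) = C1 + C2*erf(sqrt(2)*y/2)


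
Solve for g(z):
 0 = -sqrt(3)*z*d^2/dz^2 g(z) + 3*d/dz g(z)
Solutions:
 g(z) = C1 + C2*z^(1 + sqrt(3))


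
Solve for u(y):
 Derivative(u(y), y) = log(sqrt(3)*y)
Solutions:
 u(y) = C1 + y*log(y) - y + y*log(3)/2


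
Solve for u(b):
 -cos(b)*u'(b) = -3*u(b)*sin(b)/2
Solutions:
 u(b) = C1/cos(b)^(3/2)


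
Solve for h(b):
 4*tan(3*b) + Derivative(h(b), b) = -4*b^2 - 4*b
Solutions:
 h(b) = C1 - 4*b^3/3 - 2*b^2 + 4*log(cos(3*b))/3


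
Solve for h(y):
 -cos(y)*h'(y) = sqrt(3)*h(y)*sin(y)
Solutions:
 h(y) = C1*cos(y)^(sqrt(3))


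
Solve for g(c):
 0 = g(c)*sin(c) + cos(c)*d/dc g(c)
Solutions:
 g(c) = C1*cos(c)


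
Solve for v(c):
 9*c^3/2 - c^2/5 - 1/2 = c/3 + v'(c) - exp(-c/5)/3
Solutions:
 v(c) = C1 + 9*c^4/8 - c^3/15 - c^2/6 - c/2 - 5*exp(-c/5)/3


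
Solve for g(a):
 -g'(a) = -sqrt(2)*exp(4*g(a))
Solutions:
 g(a) = log(-(-1/(C1 + 4*sqrt(2)*a))^(1/4))
 g(a) = log(-1/(C1 + 4*sqrt(2)*a))/4
 g(a) = log(-I*(-1/(C1 + 4*sqrt(2)*a))^(1/4))
 g(a) = log(I*(-1/(C1 + 4*sqrt(2)*a))^(1/4))


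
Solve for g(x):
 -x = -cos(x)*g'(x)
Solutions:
 g(x) = C1 + Integral(x/cos(x), x)


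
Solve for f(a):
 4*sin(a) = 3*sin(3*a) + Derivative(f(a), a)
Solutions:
 f(a) = C1 - 4*cos(a) + cos(3*a)


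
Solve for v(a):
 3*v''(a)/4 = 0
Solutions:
 v(a) = C1 + C2*a


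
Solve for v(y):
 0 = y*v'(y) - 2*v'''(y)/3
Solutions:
 v(y) = C1 + Integral(C2*airyai(2^(2/3)*3^(1/3)*y/2) + C3*airybi(2^(2/3)*3^(1/3)*y/2), y)


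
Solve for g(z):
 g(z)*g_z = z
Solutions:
 g(z) = -sqrt(C1 + z^2)
 g(z) = sqrt(C1 + z^2)


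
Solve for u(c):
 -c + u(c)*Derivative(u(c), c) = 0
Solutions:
 u(c) = -sqrt(C1 + c^2)
 u(c) = sqrt(C1 + c^2)


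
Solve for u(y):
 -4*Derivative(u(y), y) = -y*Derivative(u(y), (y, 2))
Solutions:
 u(y) = C1 + C2*y^5


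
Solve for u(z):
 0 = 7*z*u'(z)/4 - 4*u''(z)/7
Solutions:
 u(z) = C1 + C2*erfi(7*sqrt(2)*z/8)


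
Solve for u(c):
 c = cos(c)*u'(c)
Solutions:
 u(c) = C1 + Integral(c/cos(c), c)


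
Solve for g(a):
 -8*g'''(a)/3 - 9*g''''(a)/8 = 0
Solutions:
 g(a) = C1 + C2*a + C3*a^2 + C4*exp(-64*a/27)


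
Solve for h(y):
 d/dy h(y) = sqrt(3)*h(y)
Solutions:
 h(y) = C1*exp(sqrt(3)*y)


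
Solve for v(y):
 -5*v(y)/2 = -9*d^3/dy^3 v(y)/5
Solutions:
 v(y) = C3*exp(12^(1/3)*5^(2/3)*y/6) + (C1*sin(10^(2/3)*3^(5/6)*y/12) + C2*cos(10^(2/3)*3^(5/6)*y/12))*exp(-12^(1/3)*5^(2/3)*y/12)


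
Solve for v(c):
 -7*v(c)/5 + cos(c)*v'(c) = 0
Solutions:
 v(c) = C1*(sin(c) + 1)^(7/10)/(sin(c) - 1)^(7/10)


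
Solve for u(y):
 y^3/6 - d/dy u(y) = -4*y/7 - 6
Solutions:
 u(y) = C1 + y^4/24 + 2*y^2/7 + 6*y


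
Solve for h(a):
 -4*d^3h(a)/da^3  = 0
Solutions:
 h(a) = C1 + C2*a + C3*a^2


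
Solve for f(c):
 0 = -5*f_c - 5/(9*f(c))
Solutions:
 f(c) = -sqrt(C1 - 2*c)/3
 f(c) = sqrt(C1 - 2*c)/3


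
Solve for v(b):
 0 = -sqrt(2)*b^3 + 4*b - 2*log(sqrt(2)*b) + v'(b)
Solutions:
 v(b) = C1 + sqrt(2)*b^4/4 - 2*b^2 + 2*b*log(b) - 2*b + b*log(2)


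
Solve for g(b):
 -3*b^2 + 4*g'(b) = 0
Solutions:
 g(b) = C1 + b^3/4


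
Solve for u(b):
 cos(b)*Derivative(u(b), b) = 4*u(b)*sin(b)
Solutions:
 u(b) = C1/cos(b)^4


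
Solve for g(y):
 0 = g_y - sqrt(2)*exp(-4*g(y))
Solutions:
 g(y) = log(-I*(C1 + 4*sqrt(2)*y)^(1/4))
 g(y) = log(I*(C1 + 4*sqrt(2)*y)^(1/4))
 g(y) = log(-(C1 + 4*sqrt(2)*y)^(1/4))
 g(y) = log(C1 + 4*sqrt(2)*y)/4


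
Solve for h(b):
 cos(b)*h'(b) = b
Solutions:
 h(b) = C1 + Integral(b/cos(b), b)


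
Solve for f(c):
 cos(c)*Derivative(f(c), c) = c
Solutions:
 f(c) = C1 + Integral(c/cos(c), c)


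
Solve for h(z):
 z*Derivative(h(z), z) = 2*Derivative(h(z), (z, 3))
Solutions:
 h(z) = C1 + Integral(C2*airyai(2^(2/3)*z/2) + C3*airybi(2^(2/3)*z/2), z)


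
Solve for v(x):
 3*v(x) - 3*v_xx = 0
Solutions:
 v(x) = C1*exp(-x) + C2*exp(x)


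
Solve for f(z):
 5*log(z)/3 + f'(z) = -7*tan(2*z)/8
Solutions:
 f(z) = C1 - 5*z*log(z)/3 + 5*z/3 + 7*log(cos(2*z))/16


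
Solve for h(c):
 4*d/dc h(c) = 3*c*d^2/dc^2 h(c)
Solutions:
 h(c) = C1 + C2*c^(7/3)


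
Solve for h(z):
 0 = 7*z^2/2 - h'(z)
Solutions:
 h(z) = C1 + 7*z^3/6


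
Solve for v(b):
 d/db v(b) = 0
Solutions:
 v(b) = C1


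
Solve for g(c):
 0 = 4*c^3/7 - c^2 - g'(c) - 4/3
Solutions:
 g(c) = C1 + c^4/7 - c^3/3 - 4*c/3


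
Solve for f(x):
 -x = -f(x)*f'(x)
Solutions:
 f(x) = -sqrt(C1 + x^2)
 f(x) = sqrt(C1 + x^2)


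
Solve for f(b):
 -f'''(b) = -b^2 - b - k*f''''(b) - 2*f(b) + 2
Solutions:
 f(b) = C1*exp(b*Piecewise((-sqrt(-2^(1/3)*(-1/k^3)^(1/3) + 1/(4*k^2))/2 - sqrt(2^(1/3)*(-1/k^3)^(1/3) + 1/(2*k^2) - 1/(4*k^3*sqrt(-2^(1/3)*(-1/k^3)^(1/3) + 1/(4*k^2))))/2 + 1/(4*k), Eq(1/k, 0)), (-sqrt(2*(sqrt(-8/(27*k^3) + 1/(64*k^6)) + 1/(8*k^3))^(1/3) + 4/(3*k*(sqrt(-8/(27*k^3) + 1/(64*k^6)) + 1/(8*k^3))^(1/3)) + 1/(4*k^2))/2 - sqrt(-2*(sqrt(-8/(27*k^3) + 1/(64*k^6)) + 1/(8*k^3))^(1/3) - 4/(3*k*(sqrt(-8/(27*k^3) + 1/(64*k^6)) + 1/(8*k^3))^(1/3)) + 1/(2*k^2) - 1/(4*k^3*sqrt(2*(sqrt(-8/(27*k^3) + 1/(64*k^6)) + 1/(8*k^3))^(1/3) + 4/(3*k*(sqrt(-8/(27*k^3) + 1/(64*k^6)) + 1/(8*k^3))^(1/3)) + 1/(4*k^2))))/2 + 1/(4*k), True))) + C2*exp(b*Piecewise((-sqrt(-2^(1/3)*(-1/k^3)^(1/3) + 1/(4*k^2))/2 + sqrt(2^(1/3)*(-1/k^3)^(1/3) + 1/(2*k^2) - 1/(4*k^3*sqrt(-2^(1/3)*(-1/k^3)^(1/3) + 1/(4*k^2))))/2 + 1/(4*k), Eq(1/k, 0)), (-sqrt(2*(sqrt(-8/(27*k^3) + 1/(64*k^6)) + 1/(8*k^3))^(1/3) + 4/(3*k*(sqrt(-8/(27*k^3) + 1/(64*k^6)) + 1/(8*k^3))^(1/3)) + 1/(4*k^2))/2 + sqrt(-2*(sqrt(-8/(27*k^3) + 1/(64*k^6)) + 1/(8*k^3))^(1/3) - 4/(3*k*(sqrt(-8/(27*k^3) + 1/(64*k^6)) + 1/(8*k^3))^(1/3)) + 1/(2*k^2) - 1/(4*k^3*sqrt(2*(sqrt(-8/(27*k^3) + 1/(64*k^6)) + 1/(8*k^3))^(1/3) + 4/(3*k*(sqrt(-8/(27*k^3) + 1/(64*k^6)) + 1/(8*k^3))^(1/3)) + 1/(4*k^2))))/2 + 1/(4*k), True))) + C3*exp(b*Piecewise((sqrt(-2^(1/3)*(-1/k^3)^(1/3) + 1/(4*k^2))/2 - sqrt(2^(1/3)*(-1/k^3)^(1/3) + 1/(2*k^2) + 1/(4*k^3*sqrt(-2^(1/3)*(-1/k^3)^(1/3) + 1/(4*k^2))))/2 + 1/(4*k), Eq(1/k, 0)), (sqrt(2*(sqrt(-8/(27*k^3) + 1/(64*k^6)) + 1/(8*k^3))^(1/3) + 4/(3*k*(sqrt(-8/(27*k^3) + 1/(64*k^6)) + 1/(8*k^3))^(1/3)) + 1/(4*k^2))/2 - sqrt(-2*(sqrt(-8/(27*k^3) + 1/(64*k^6)) + 1/(8*k^3))^(1/3) - 4/(3*k*(sqrt(-8/(27*k^3) + 1/(64*k^6)) + 1/(8*k^3))^(1/3)) + 1/(2*k^2) + 1/(4*k^3*sqrt(2*(sqrt(-8/(27*k^3) + 1/(64*k^6)) + 1/(8*k^3))^(1/3) + 4/(3*k*(sqrt(-8/(27*k^3) + 1/(64*k^6)) + 1/(8*k^3))^(1/3)) + 1/(4*k^2))))/2 + 1/(4*k), True))) + C4*exp(b*Piecewise((sqrt(-2^(1/3)*(-1/k^3)^(1/3) + 1/(4*k^2))/2 + sqrt(2^(1/3)*(-1/k^3)^(1/3) + 1/(2*k^2) + 1/(4*k^3*sqrt(-2^(1/3)*(-1/k^3)^(1/3) + 1/(4*k^2))))/2 + 1/(4*k), Eq(1/k, 0)), (sqrt(2*(sqrt(-8/(27*k^3) + 1/(64*k^6)) + 1/(8*k^3))^(1/3) + 4/(3*k*(sqrt(-8/(27*k^3) + 1/(64*k^6)) + 1/(8*k^3))^(1/3)) + 1/(4*k^2))/2 + sqrt(-2*(sqrt(-8/(27*k^3) + 1/(64*k^6)) + 1/(8*k^3))^(1/3) - 4/(3*k*(sqrt(-8/(27*k^3) + 1/(64*k^6)) + 1/(8*k^3))^(1/3)) + 1/(2*k^2) + 1/(4*k^3*sqrt(2*(sqrt(-8/(27*k^3) + 1/(64*k^6)) + 1/(8*k^3))^(1/3) + 4/(3*k*(sqrt(-8/(27*k^3) + 1/(64*k^6)) + 1/(8*k^3))^(1/3)) + 1/(4*k^2))))/2 + 1/(4*k), True))) - b^2/2 - b/2 + 1


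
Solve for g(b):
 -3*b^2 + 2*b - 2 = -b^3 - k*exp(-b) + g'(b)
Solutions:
 g(b) = C1 + b^4/4 - b^3 + b^2 - 2*b - k*exp(-b)


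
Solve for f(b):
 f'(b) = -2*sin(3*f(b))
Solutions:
 f(b) = -acos((-C1 - exp(12*b))/(C1 - exp(12*b)))/3 + 2*pi/3
 f(b) = acos((-C1 - exp(12*b))/(C1 - exp(12*b)))/3


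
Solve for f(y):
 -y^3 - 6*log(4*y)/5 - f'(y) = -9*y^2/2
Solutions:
 f(y) = C1 - y^4/4 + 3*y^3/2 - 6*y*log(y)/5 - 12*y*log(2)/5 + 6*y/5


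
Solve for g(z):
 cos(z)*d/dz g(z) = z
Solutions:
 g(z) = C1 + Integral(z/cos(z), z)


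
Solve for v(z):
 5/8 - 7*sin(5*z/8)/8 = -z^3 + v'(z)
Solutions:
 v(z) = C1 + z^4/4 + 5*z/8 + 7*cos(5*z/8)/5


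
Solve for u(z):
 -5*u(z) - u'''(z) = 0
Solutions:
 u(z) = C3*exp(-5^(1/3)*z) + (C1*sin(sqrt(3)*5^(1/3)*z/2) + C2*cos(sqrt(3)*5^(1/3)*z/2))*exp(5^(1/3)*z/2)


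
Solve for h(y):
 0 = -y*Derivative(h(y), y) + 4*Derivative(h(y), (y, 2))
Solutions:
 h(y) = C1 + C2*erfi(sqrt(2)*y/4)


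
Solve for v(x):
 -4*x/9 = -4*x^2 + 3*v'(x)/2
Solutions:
 v(x) = C1 + 8*x^3/9 - 4*x^2/27


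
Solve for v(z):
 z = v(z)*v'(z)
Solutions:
 v(z) = -sqrt(C1 + z^2)
 v(z) = sqrt(C1 + z^2)


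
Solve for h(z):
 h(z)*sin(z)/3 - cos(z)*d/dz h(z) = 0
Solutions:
 h(z) = C1/cos(z)^(1/3)


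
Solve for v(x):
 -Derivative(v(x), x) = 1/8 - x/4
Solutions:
 v(x) = C1 + x^2/8 - x/8


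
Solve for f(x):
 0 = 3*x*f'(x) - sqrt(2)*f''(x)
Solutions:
 f(x) = C1 + C2*erfi(2^(1/4)*sqrt(3)*x/2)


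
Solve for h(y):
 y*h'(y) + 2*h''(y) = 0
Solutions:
 h(y) = C1 + C2*erf(y/2)


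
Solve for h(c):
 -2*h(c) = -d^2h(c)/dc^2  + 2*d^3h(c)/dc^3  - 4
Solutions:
 h(c) = C1*exp(c*((6*sqrt(318) + 107)^(-1/3) + 2 + (6*sqrt(318) + 107)^(1/3))/12)*sin(sqrt(3)*c*(-(6*sqrt(318) + 107)^(1/3) + (6*sqrt(318) + 107)^(-1/3))/12) + C2*exp(c*((6*sqrt(318) + 107)^(-1/3) + 2 + (6*sqrt(318) + 107)^(1/3))/12)*cos(sqrt(3)*c*(-(6*sqrt(318) + 107)^(1/3) + (6*sqrt(318) + 107)^(-1/3))/12) + C3*exp(c*(-(6*sqrt(318) + 107)^(1/3) - 1/(6*sqrt(318) + 107)^(1/3) + 1)/6) + 2


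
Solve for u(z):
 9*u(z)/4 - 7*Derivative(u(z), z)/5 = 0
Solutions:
 u(z) = C1*exp(45*z/28)


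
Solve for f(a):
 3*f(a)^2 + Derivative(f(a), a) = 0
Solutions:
 f(a) = 1/(C1 + 3*a)


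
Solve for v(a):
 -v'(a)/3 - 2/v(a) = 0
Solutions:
 v(a) = -sqrt(C1 - 12*a)
 v(a) = sqrt(C1 - 12*a)


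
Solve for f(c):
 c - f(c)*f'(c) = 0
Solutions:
 f(c) = -sqrt(C1 + c^2)
 f(c) = sqrt(C1 + c^2)


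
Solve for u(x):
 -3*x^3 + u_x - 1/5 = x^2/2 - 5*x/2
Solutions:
 u(x) = C1 + 3*x^4/4 + x^3/6 - 5*x^2/4 + x/5


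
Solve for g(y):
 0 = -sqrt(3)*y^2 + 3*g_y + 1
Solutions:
 g(y) = C1 + sqrt(3)*y^3/9 - y/3


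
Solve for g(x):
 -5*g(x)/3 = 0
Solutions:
 g(x) = 0


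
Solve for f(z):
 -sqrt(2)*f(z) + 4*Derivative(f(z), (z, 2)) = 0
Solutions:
 f(z) = C1*exp(-2^(1/4)*z/2) + C2*exp(2^(1/4)*z/2)


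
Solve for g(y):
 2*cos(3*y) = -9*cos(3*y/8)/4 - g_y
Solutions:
 g(y) = C1 - 6*sin(3*y/8) - 2*sin(3*y)/3


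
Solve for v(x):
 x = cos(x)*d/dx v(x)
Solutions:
 v(x) = C1 + Integral(x/cos(x), x)


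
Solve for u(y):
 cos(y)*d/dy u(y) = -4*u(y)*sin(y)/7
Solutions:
 u(y) = C1*cos(y)^(4/7)


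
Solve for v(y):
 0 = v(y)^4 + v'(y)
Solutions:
 v(y) = (-3^(2/3) - 3*3^(1/6)*I)*(1/(C1 + y))^(1/3)/6
 v(y) = (-3^(2/3) + 3*3^(1/6)*I)*(1/(C1 + y))^(1/3)/6
 v(y) = (1/(C1 + 3*y))^(1/3)


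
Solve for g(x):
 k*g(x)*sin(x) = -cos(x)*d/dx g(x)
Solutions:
 g(x) = C1*exp(k*log(cos(x)))


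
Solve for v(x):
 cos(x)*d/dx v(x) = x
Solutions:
 v(x) = C1 + Integral(x/cos(x), x)


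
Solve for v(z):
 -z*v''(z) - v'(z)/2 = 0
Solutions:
 v(z) = C1 + C2*sqrt(z)


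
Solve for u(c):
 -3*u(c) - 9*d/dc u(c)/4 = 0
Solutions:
 u(c) = C1*exp(-4*c/3)


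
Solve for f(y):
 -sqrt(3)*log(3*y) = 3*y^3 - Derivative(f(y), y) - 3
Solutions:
 f(y) = C1 + 3*y^4/4 + sqrt(3)*y*log(y) - 3*y - sqrt(3)*y + sqrt(3)*y*log(3)


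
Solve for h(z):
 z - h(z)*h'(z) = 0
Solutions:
 h(z) = -sqrt(C1 + z^2)
 h(z) = sqrt(C1 + z^2)


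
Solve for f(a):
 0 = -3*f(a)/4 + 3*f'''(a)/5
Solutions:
 f(a) = C3*exp(10^(1/3)*a/2) + (C1*sin(10^(1/3)*sqrt(3)*a/4) + C2*cos(10^(1/3)*sqrt(3)*a/4))*exp(-10^(1/3)*a/4)


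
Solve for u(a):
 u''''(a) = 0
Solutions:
 u(a) = C1 + C2*a + C3*a^2 + C4*a^3


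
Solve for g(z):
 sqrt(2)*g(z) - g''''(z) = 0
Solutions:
 g(z) = C1*exp(-2^(1/8)*z) + C2*exp(2^(1/8)*z) + C3*sin(2^(1/8)*z) + C4*cos(2^(1/8)*z)


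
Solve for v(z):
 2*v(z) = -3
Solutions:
 v(z) = -3/2


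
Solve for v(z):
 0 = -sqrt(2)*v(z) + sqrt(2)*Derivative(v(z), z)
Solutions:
 v(z) = C1*exp(z)


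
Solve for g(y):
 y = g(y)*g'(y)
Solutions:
 g(y) = -sqrt(C1 + y^2)
 g(y) = sqrt(C1 + y^2)


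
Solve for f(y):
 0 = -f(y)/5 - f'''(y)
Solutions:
 f(y) = C3*exp(-5^(2/3)*y/5) + (C1*sin(sqrt(3)*5^(2/3)*y/10) + C2*cos(sqrt(3)*5^(2/3)*y/10))*exp(5^(2/3)*y/10)


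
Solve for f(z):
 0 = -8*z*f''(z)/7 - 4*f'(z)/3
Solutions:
 f(z) = C1 + C2/z^(1/6)


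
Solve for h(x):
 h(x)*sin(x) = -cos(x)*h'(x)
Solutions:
 h(x) = C1*cos(x)


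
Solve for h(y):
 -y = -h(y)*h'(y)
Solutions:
 h(y) = -sqrt(C1 + y^2)
 h(y) = sqrt(C1 + y^2)


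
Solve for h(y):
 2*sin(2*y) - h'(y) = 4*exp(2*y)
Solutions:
 h(y) = C1 - 2*exp(2*y) - cos(2*y)


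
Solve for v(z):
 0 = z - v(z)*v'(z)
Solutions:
 v(z) = -sqrt(C1 + z^2)
 v(z) = sqrt(C1 + z^2)


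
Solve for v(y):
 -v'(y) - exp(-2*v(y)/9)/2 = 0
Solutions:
 v(y) = 9*log(-sqrt(C1 - y)) - 9*log(3)
 v(y) = 9*log(C1 - y)/2 - 9*log(3)


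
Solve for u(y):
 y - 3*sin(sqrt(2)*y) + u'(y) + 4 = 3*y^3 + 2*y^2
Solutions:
 u(y) = C1 + 3*y^4/4 + 2*y^3/3 - y^2/2 - 4*y - 3*sqrt(2)*cos(sqrt(2)*y)/2


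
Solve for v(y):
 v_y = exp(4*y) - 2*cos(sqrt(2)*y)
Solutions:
 v(y) = C1 + exp(4*y)/4 - sqrt(2)*sin(sqrt(2)*y)


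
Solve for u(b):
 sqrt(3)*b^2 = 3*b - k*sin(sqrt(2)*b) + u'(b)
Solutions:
 u(b) = C1 + sqrt(3)*b^3/3 - 3*b^2/2 - sqrt(2)*k*cos(sqrt(2)*b)/2


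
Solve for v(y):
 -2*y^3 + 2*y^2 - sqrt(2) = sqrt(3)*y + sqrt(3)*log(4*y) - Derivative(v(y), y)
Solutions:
 v(y) = C1 + y^4/2 - 2*y^3/3 + sqrt(3)*y^2/2 + sqrt(3)*y*log(y) - sqrt(3)*y + sqrt(2)*y + 2*sqrt(3)*y*log(2)


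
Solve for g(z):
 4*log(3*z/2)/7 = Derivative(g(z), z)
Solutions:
 g(z) = C1 + 4*z*log(z)/7 - 4*z/7 - 4*z*log(2)/7 + 4*z*log(3)/7


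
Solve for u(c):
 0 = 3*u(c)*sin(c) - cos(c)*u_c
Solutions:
 u(c) = C1/cos(c)^3


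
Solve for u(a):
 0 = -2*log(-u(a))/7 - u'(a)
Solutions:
 -li(-u(a)) = C1 - 2*a/7


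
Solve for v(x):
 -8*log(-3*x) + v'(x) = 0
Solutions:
 v(x) = C1 + 8*x*log(-x) + 8*x*(-1 + log(3))


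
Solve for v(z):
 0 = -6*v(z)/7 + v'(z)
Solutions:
 v(z) = C1*exp(6*z/7)


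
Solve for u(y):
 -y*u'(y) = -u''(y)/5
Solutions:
 u(y) = C1 + C2*erfi(sqrt(10)*y/2)


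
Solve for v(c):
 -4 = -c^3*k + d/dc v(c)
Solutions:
 v(c) = C1 + c^4*k/4 - 4*c


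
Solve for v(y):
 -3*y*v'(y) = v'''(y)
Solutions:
 v(y) = C1 + Integral(C2*airyai(-3^(1/3)*y) + C3*airybi(-3^(1/3)*y), y)


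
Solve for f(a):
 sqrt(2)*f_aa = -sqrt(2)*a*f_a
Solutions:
 f(a) = C1 + C2*erf(sqrt(2)*a/2)


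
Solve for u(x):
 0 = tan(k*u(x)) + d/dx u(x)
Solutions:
 u(x) = Piecewise((-asin(exp(C1*k - k*x))/k + pi/k, Ne(k, 0)), (nan, True))
 u(x) = Piecewise((asin(exp(C1*k - k*x))/k, Ne(k, 0)), (nan, True))


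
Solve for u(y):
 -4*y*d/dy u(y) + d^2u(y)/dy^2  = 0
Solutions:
 u(y) = C1 + C2*erfi(sqrt(2)*y)


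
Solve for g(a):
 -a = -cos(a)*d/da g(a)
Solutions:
 g(a) = C1 + Integral(a/cos(a), a)


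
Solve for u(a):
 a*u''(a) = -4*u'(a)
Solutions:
 u(a) = C1 + C2/a^3


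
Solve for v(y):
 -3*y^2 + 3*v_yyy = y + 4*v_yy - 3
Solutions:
 v(y) = C1 + C2*y + C3*exp(4*y/3) - y^4/16 - 11*y^3/48 - 9*y^2/64


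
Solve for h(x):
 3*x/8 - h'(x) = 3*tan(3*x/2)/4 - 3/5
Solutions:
 h(x) = C1 + 3*x^2/16 + 3*x/5 + log(cos(3*x/2))/2


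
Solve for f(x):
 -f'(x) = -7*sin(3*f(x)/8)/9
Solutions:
 -7*x/9 + 4*log(cos(3*f(x)/8) - 1)/3 - 4*log(cos(3*f(x)/8) + 1)/3 = C1


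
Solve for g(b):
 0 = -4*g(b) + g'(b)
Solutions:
 g(b) = C1*exp(4*b)


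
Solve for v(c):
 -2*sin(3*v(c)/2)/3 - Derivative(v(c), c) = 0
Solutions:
 v(c) = -2*acos((-C1 - exp(2*c))/(C1 - exp(2*c)))/3 + 4*pi/3
 v(c) = 2*acos((-C1 - exp(2*c))/(C1 - exp(2*c)))/3


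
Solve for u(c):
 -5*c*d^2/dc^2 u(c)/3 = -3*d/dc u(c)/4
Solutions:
 u(c) = C1 + C2*c^(29/20)


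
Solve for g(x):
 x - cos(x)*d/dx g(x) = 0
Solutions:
 g(x) = C1 + Integral(x/cos(x), x)


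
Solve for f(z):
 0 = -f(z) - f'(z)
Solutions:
 f(z) = C1*exp(-z)


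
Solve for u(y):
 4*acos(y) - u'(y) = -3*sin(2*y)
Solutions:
 u(y) = C1 + 4*y*acos(y) - 4*sqrt(1 - y^2) - 3*cos(2*y)/2


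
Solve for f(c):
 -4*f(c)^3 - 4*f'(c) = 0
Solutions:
 f(c) = -sqrt(2)*sqrt(-1/(C1 - c))/2
 f(c) = sqrt(2)*sqrt(-1/(C1 - c))/2


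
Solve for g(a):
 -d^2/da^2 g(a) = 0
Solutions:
 g(a) = C1 + C2*a


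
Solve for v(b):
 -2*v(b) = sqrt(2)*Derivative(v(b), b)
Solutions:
 v(b) = C1*exp(-sqrt(2)*b)


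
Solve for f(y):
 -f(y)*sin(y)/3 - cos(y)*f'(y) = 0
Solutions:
 f(y) = C1*cos(y)^(1/3)


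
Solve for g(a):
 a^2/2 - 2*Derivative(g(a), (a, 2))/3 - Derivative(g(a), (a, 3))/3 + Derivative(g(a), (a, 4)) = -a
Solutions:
 g(a) = C1 + C2*a + C3*exp(-2*a/3) + C4*exp(a) + a^4/16 + a^3/8 + 15*a^2/16


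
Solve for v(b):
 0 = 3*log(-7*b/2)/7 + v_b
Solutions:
 v(b) = C1 - 3*b*log(-b)/7 + 3*b*(-log(7) + log(2) + 1)/7


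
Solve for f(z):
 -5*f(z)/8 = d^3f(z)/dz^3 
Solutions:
 f(z) = C3*exp(-5^(1/3)*z/2) + (C1*sin(sqrt(3)*5^(1/3)*z/4) + C2*cos(sqrt(3)*5^(1/3)*z/4))*exp(5^(1/3)*z/4)


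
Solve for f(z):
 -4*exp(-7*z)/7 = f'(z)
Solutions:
 f(z) = C1 + 4*exp(-7*z)/49


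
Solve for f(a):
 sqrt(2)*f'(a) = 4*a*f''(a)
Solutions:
 f(a) = C1 + C2*a^(sqrt(2)/4 + 1)


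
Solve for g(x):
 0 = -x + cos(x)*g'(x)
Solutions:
 g(x) = C1 + Integral(x/cos(x), x)


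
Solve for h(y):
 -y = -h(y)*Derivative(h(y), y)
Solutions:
 h(y) = -sqrt(C1 + y^2)
 h(y) = sqrt(C1 + y^2)


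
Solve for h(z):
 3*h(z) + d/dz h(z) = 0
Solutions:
 h(z) = C1*exp(-3*z)


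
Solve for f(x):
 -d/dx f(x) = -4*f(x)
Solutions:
 f(x) = C1*exp(4*x)


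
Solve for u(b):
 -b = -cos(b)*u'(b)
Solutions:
 u(b) = C1 + Integral(b/cos(b), b)


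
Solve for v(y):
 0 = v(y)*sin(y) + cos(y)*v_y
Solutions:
 v(y) = C1*cos(y)


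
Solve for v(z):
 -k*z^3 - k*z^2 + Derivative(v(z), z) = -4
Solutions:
 v(z) = C1 + k*z^4/4 + k*z^3/3 - 4*z


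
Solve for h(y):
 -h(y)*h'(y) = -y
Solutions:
 h(y) = -sqrt(C1 + y^2)
 h(y) = sqrt(C1 + y^2)


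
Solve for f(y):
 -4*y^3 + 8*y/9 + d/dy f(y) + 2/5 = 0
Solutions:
 f(y) = C1 + y^4 - 4*y^2/9 - 2*y/5


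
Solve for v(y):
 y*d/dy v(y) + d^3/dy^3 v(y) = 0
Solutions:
 v(y) = C1 + Integral(C2*airyai(-y) + C3*airybi(-y), y)


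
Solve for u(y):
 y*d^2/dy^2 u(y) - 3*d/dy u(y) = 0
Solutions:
 u(y) = C1 + C2*y^4


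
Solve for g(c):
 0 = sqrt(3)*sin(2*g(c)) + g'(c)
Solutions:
 g(c) = pi - acos((-C1 - exp(4*sqrt(3)*c))/(C1 - exp(4*sqrt(3)*c)))/2
 g(c) = acos((-C1 - exp(4*sqrt(3)*c))/(C1 - exp(4*sqrt(3)*c)))/2


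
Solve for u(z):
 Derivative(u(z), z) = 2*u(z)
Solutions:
 u(z) = C1*exp(2*z)


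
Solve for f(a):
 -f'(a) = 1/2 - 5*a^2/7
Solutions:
 f(a) = C1 + 5*a^3/21 - a/2


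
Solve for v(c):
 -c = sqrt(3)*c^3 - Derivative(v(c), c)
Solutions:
 v(c) = C1 + sqrt(3)*c^4/4 + c^2/2


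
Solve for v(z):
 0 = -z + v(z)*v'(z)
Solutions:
 v(z) = -sqrt(C1 + z^2)
 v(z) = sqrt(C1 + z^2)


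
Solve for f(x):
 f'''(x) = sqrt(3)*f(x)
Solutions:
 f(x) = C3*exp(3^(1/6)*x) + (C1*sin(3^(2/3)*x/2) + C2*cos(3^(2/3)*x/2))*exp(-3^(1/6)*x/2)


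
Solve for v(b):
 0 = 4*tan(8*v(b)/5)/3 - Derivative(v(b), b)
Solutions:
 v(b) = -5*asin(C1*exp(32*b/15))/8 + 5*pi/8
 v(b) = 5*asin(C1*exp(32*b/15))/8


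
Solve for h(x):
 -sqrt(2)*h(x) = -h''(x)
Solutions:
 h(x) = C1*exp(-2^(1/4)*x) + C2*exp(2^(1/4)*x)


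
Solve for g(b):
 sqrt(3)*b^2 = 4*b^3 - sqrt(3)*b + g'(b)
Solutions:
 g(b) = C1 - b^4 + sqrt(3)*b^3/3 + sqrt(3)*b^2/2


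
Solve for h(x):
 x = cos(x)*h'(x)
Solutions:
 h(x) = C1 + Integral(x/cos(x), x)


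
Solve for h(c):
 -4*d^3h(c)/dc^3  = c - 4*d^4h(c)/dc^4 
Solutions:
 h(c) = C1 + C2*c + C3*c^2 + C4*exp(c) - c^4/96 - c^3/24


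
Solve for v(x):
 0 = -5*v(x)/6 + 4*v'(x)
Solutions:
 v(x) = C1*exp(5*x/24)


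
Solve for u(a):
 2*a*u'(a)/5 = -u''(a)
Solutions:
 u(a) = C1 + C2*erf(sqrt(5)*a/5)


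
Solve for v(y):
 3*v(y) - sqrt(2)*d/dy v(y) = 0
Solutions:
 v(y) = C1*exp(3*sqrt(2)*y/2)


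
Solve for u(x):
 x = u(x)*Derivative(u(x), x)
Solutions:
 u(x) = -sqrt(C1 + x^2)
 u(x) = sqrt(C1 + x^2)


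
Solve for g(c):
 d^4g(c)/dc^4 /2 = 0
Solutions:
 g(c) = C1 + C2*c + C3*c^2 + C4*c^3


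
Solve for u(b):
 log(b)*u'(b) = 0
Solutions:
 u(b) = C1


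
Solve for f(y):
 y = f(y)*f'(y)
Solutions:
 f(y) = -sqrt(C1 + y^2)
 f(y) = sqrt(C1 + y^2)


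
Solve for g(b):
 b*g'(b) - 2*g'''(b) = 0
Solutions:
 g(b) = C1 + Integral(C2*airyai(2^(2/3)*b/2) + C3*airybi(2^(2/3)*b/2), b)


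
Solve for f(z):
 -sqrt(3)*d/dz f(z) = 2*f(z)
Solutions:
 f(z) = C1*exp(-2*sqrt(3)*z/3)


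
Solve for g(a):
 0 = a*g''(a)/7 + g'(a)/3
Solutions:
 g(a) = C1 + C2/a^(4/3)


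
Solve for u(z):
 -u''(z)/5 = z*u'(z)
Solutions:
 u(z) = C1 + C2*erf(sqrt(10)*z/2)


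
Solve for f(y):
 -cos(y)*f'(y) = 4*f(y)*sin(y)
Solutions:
 f(y) = C1*cos(y)^4


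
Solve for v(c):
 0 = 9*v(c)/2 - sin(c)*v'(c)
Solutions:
 v(c) = C1*(cos(c) - 1)^(1/4)*(cos(c)^2 - 2*cos(c) + 1)/((cos(c) + 1)^(1/4)*(cos(c)^2 + 2*cos(c) + 1))


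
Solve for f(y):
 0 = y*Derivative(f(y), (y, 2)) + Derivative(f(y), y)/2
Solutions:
 f(y) = C1 + C2*sqrt(y)


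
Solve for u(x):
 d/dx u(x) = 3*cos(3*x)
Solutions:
 u(x) = C1 + sin(3*x)
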